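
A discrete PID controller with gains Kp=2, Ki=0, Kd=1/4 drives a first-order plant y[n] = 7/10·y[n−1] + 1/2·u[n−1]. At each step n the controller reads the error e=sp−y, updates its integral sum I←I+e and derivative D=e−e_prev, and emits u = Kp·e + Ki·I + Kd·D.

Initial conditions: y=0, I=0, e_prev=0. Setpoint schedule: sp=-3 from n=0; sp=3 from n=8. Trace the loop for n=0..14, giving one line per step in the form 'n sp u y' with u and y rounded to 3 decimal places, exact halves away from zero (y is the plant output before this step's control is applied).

(exact arithmetic carried between steps; '≈' marks a value shown rounded to 6 d.p. or computed from one; I and e_prev carry over from the previous line; the table rounds u and y to 3 d.p., halves away from zero)
n=0: y=0, sp=-3, e=sp−y=-3; I=-3, D=e−e_prev=-3; u=2·(-3)+0·(-3)+1/4·(-3)=-6.75; next y=7/10·0+1/2·(-6.75)=-3.375
n=1: y=-3.375, sp=-3, e=sp−y=0.375; I=-2.625, D=e−e_prev=3.375; u=2·0.375+0·(-2.625)+1/4·3.375=1.59375; next y=7/10·(-3.375)+1/2·1.59375=-1.565625
n=2: y=-1.565625, sp=-3, e=sp−y=-1.434375; I=-4.059375, D=e−e_prev=-1.809375; u=2·(-1.434375)+0·(-4.059375)+1/4·(-1.809375)≈-3.321094; next y=7/10·(-1.565625)+1/2·(-3.321094)≈-2.756484
n=3: y≈-2.756484, sp=-3, e=sp−y≈-0.243516; I≈-4.302891, D=e−e_prev≈1.190859; u=2·(-0.243516)+0·(-4.302891)+1/4·1.190859≈-0.189316; next y=7/10·(-2.756484)+1/2·(-0.189316)≈-2.024197
n=4: y≈-2.024197, sp=-3, e=sp−y≈-0.975803; I≈-5.278693, D=e−e_prev≈-0.732287; u=2·(-0.975803)+0·(-5.278693)+1/4·(-0.732287)≈-2.134677; next y=7/10·(-2.024197)+1/2·(-2.134677)≈-2.484277
n=5: y≈-2.484277, sp=-3, e=sp−y≈-0.515723; I≈-5.794417, D=e−e_prev≈0.460079; u=2·(-0.515723)+0·(-5.794417)+1/4·0.460079≈-0.916427; next y=7/10·(-2.484277)+1/2·(-0.916427)≈-2.197207
n=6: y≈-2.197207, sp=-3, e=sp−y≈-0.802793; I≈-6.597210, D=e−e_prev≈-0.287070; u=2·(-0.802793)+0·(-6.597210)+1/4·(-0.287070)≈-1.677353; next y=7/10·(-2.197207)+1/2·(-1.677353)≈-2.376722
n=7: y≈-2.376722, sp=-3, e=sp−y≈-0.623278; I≈-7.220488, D=e−e_prev≈0.179515; u=2·(-0.623278)+0·(-7.220488)+1/4·0.179515≈-1.201678; next y=7/10·(-2.376722)+1/2·(-1.201678)≈-2.264544
n=8: y≈-2.264544, sp=3, e=sp−y≈5.264544; I≈-1.955944, D=e−e_prev≈5.887823; u=2·5.264544+0·(-1.955944)+1/4·5.887823≈12.001044; next y=7/10·(-2.264544)+1/2·12.001044≈4.415341
n=9: y≈4.415341, sp=3, e=sp−y≈-1.415341; I≈-3.371285, D=e−e_prev≈-6.679885; u=2·(-1.415341)+0·(-3.371285)+1/4·(-6.679885)≈-4.500654; next y=7/10·4.415341+1/2·(-4.500654)≈0.840412
n=10: y≈0.840412, sp=3, e=sp−y≈2.159588; I≈-1.211697, D=e−e_prev≈3.574929; u=2·2.159588+0·(-1.211697)+1/4·3.574929≈5.212908; next y=7/10·0.840412+1/2·5.212908≈3.194743
n=11: y≈3.194743, sp=3, e=sp−y≈-0.194743; I≈-1.406439, D=e−e_prev≈-2.354331; u=2·(-0.194743)+0·(-1.406439)+1/4·(-2.354331)≈-0.978068; next y=7/10·3.194743+1/2·(-0.978068)≈1.747286
n=12: y≈1.747286, sp=3, e=sp−y≈1.252714; I≈-0.153725, D=e−e_prev≈1.447457; u=2·1.252714+0·(-0.153725)+1/4·1.447457≈2.867292; next y=7/10·1.747286+1/2·2.867292≈2.656746
n=13: y≈2.656746, sp=3, e=sp−y≈0.343254; I≈0.189528, D=e−e_prev≈-0.909460; u=2·0.343254+0·0.189528+1/4·(-0.909460)≈0.459142; next y=7/10·2.656746+1/2·0.459142≈2.089294
n=14: y≈2.089294, sp=3, e=sp−y≈0.910706; I≈1.100235, D=e−e_prev≈0.567453; u=2·0.910706+0·1.100235+1/4·0.567453≈1.963276; next y=7/10·2.089294+1/2·1.963276≈2.444144

0 -3 -6.750 0.000
1 -3 1.594 -3.375
2 -3 -3.321 -1.566
3 -3 -0.189 -2.756
4 -3 -2.135 -2.024
5 -3 -0.916 -2.484
6 -3 -1.677 -2.197
7 -3 -1.202 -2.377
8 3 12.001 -2.265
9 3 -4.501 4.415
10 3 5.213 0.840
11 3 -0.978 3.195
12 3 2.867 1.747
13 3 0.459 2.657
14 3 1.963 2.089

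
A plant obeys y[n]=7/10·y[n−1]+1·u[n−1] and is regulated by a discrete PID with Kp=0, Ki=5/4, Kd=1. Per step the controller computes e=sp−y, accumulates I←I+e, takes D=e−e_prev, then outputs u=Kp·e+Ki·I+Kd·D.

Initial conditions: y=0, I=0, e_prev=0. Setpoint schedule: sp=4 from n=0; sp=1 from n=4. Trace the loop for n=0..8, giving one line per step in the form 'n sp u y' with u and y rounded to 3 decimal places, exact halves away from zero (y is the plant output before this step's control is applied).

0 4 9.000 0.000
1 4 -10.250 9.000
2 4 21.638 -3.950
3 4 -32.726 18.873
4 1 51.128 -19.515
5 1 -86.826 37.467
6 1 145.221 -60.599
7 1 -243.498 102.802
8 1 409.913 -171.537

(exact arithmetic carried between steps; '≈' marks a value shown rounded to 6 d.p. or computed from one; I and e_prev carry over from the previous line; the table rounds u and y to 3 d.p., halves away from zero)
n=0: y=0, sp=4, e=sp−y=4; I=4, D=e−e_prev=4; u=0·4+5/4·4+1·4=9; next y=7/10·0+1·9=9
n=1: y=9, sp=4, e=sp−y=-5; I=-1, D=e−e_prev=-9; u=0·(-5)+5/4·(-1)+1·(-9)=-10.25; next y=7/10·9+1·(-10.25)=-3.95
n=2: y=-3.95, sp=4, e=sp−y=7.95; I=6.95, D=e−e_prev=12.95; u=0·7.95+5/4·6.95+1·12.95=21.6375; next y=7/10·(-3.95)+1·21.6375=18.8725
n=3: y=18.8725, sp=4, e=sp−y=-14.8725; I=-7.9225, D=e−e_prev=-22.8225; u=0·(-14.8725)+5/4·(-7.9225)+1·(-22.8225)=-32.725625; next y=7/10·18.8725+1·(-32.725625)=-19.514875
n=4: y=-19.514875, sp=1, e=sp−y=20.514875; I=12.592375, D=e−e_prev=35.387375; u=0·20.514875+5/4·12.592375+1·35.387375≈51.127844; next y=7/10·(-19.514875)+1·51.127844≈37.467431
n=5: y≈37.467431, sp=1, e=sp−y≈-36.467431; I≈-23.875056, D=e−e_prev≈-56.982306; u=0·(-36.467431)+5/4·(-23.875056)+1·(-56.982306)≈-86.826127; next y=7/10·37.467431+1·(-86.826127)≈-60.598925
n=6: y≈-60.598925, sp=1, e=sp−y≈61.598925; I≈37.723868, D=e−e_prev≈98.066356; u=0·61.598925+5/4·37.723868+1·98.066356≈145.221191; next y=7/10·(-60.598925)+1·145.221191≈102.801944
n=7: y≈102.801944, sp=1, e=sp−y≈-101.801944; I≈-64.078076, D=e−e_prev≈-163.400869; u=0·(-101.801944)+5/4·(-64.078076)+1·(-163.400869)≈-243.498464; next y=7/10·102.801944+1·(-243.498464)≈-171.537103
n=8: y≈-171.537103, sp=1, e=sp−y≈172.537103; I≈108.459027, D=e−e_prev≈274.339047; u=0·172.537103+5/4·108.459027+1·274.339047≈409.912830; next y=7/10·(-171.537103)+1·409.912830≈289.836859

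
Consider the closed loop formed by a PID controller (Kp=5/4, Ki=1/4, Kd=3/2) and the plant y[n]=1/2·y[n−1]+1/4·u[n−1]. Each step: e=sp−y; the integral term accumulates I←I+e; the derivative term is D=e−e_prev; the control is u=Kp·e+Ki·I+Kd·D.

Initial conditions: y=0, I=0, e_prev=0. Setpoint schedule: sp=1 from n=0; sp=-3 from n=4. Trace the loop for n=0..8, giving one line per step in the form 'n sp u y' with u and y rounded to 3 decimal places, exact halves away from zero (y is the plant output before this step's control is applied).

0 1 3.000 0.000
1 1 -0.500 0.750
2 1 2.188 0.250
3 1 0.359 0.672
4 -3 -10.188 0.426
5 -3 2.866 -2.334
6 -3 -7.091 -0.450
7 -3 -0.260 -1.998
8 -3 -5.634 -1.064

(exact arithmetic carried between steps; '≈' marks a value shown rounded to 6 d.p. or computed from one; I and e_prev carry over from the previous line; the table rounds u and y to 3 d.p., halves away from zero)
n=0: y=0, sp=1, e=sp−y=1; I=1, D=e−e_prev=1; u=5/4·1+1/4·1+3/2·1=3; next y=1/2·0+1/4·3=0.75
n=1: y=0.75, sp=1, e=sp−y=0.25; I=1.25, D=e−e_prev=-0.75; u=5/4·0.25+1/4·1.25+3/2·(-0.75)=-0.5; next y=1/2·0.75+1/4·(-0.5)=0.25
n=2: y=0.25, sp=1, e=sp−y=0.75; I=2, D=e−e_prev=0.5; u=5/4·0.75+1/4·2+3/2·0.5=2.1875; next y=1/2·0.25+1/4·2.1875=0.671875
n=3: y=0.671875, sp=1, e=sp−y=0.328125; I=2.328125, D=e−e_prev=-0.421875; u=5/4·0.328125+1/4·2.328125+3/2·(-0.421875)=0.359375; next y=1/2·0.671875+1/4·0.359375≈0.425781
n=4: y≈0.425781, sp=-3, e=sp−y≈-3.425781; I≈-1.097656, D=e−e_prev≈-3.753906; u=5/4·(-3.425781)+1/4·(-1.097656)+3/2·(-3.753906)≈-10.1875; next y=1/2·0.425781+1/4·(-10.1875)≈-2.333984
n=5: y≈-2.333984, sp=-3, e=sp−y≈-0.666016; I≈-1.763672, D=e−e_prev≈2.759766; u=5/4·(-0.666016)+1/4·(-1.763672)+3/2·2.759766≈2.866211; next y=1/2·(-2.333984)+1/4·2.866211≈-0.450439
n=6: y≈-0.450439, sp=-3, e=sp−y≈-2.549561; I≈-4.313232, D=e−e_prev≈-1.883545; u=5/4·(-2.549561)+1/4·(-4.313232)+3/2·(-1.883545)≈-7.090576; next y=1/2·(-0.450439)+1/4·(-7.090576)≈-1.997864
n=7: y≈-1.997864, sp=-3, e=sp−y≈-1.002136; I≈-5.315369, D=e−e_prev≈1.547424; u=5/4·(-1.002136)+1/4·(-5.315369)+3/2·1.547424≈-0.260376; next y=1/2·(-1.997864)+1/4·(-0.260376)≈-1.064026
n=8: y≈-1.064026, sp=-3, e=sp−y≈-1.935974; I≈-7.251343, D=e−e_prev≈-0.933838; u=5/4·(-1.935974)+1/4·(-7.251343)+3/2·(-0.933838)≈-5.633560; next y=1/2·(-1.064026)+1/4·(-5.633560)≈-1.940403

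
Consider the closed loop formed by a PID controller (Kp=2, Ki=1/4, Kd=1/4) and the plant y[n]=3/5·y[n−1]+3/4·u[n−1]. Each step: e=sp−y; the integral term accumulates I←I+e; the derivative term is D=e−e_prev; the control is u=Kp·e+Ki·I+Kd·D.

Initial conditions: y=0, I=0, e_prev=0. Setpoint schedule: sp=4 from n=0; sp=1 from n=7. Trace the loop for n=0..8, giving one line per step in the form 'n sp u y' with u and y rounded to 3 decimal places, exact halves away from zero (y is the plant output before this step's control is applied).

(exact arithmetic carried between steps; '≈' marks a value shown rounded to 6 d.p. or computed from one; I and e_prev carry over from the previous line; the table rounds u and y to 3 d.p., halves away from zero)
n=0: y=0, sp=4, e=sp−y=4; I=4, D=e−e_prev=4; u=2·4+1/4·4+1/4·4=10; next y=3/5·0+3/4·10=7.5
n=1: y=7.5, sp=4, e=sp−y=-3.5; I=0.5, D=e−e_prev=-7.5; u=2·(-3.5)+1/4·0.5+1/4·(-7.5)=-8.75; next y=3/5·7.5+3/4·(-8.75)=-2.0625
n=2: y=-2.0625, sp=4, e=sp−y=6.0625; I=6.5625, D=e−e_prev=9.5625; u=2·6.0625+1/4·6.5625+1/4·9.5625=16.15625; next y=3/5·(-2.0625)+3/4·16.15625≈10.879688
n=3: y≈10.879688, sp=4, e=sp−y≈-6.879688; I≈-0.317188, D=e−e_prev≈-12.942188; u=2·(-6.879688)+1/4·(-0.317188)+1/4·(-12.942188)≈-17.074219; next y=3/5·10.879688+3/4·(-17.074219)≈-6.277852
n=4: y≈-6.277852, sp=4, e=sp−y≈10.277852; I≈9.960664, D=e−e_prev≈17.157539; u=2·10.277852+1/4·9.960664+1/4·17.157539≈27.335254; next y=3/5·(-6.277852)+3/4·27.335254≈16.734729
n=5: y≈16.734729, sp=4, e=sp−y≈-12.734729; I≈-2.774065, D=e−e_prev≈-23.012581; u=2·(-12.734729)+1/4·(-2.774065)+1/4·(-23.012581)≈-31.916121; next y=3/5·16.734729+3/4·(-31.916121)≈-13.896253
n=6: y≈-13.896253, sp=4, e=sp−y≈17.896253; I≈15.122187, D=e−e_prev≈30.630982; u=2·17.896253+1/4·15.122187+1/4·30.630982≈47.230798; next y=3/5·(-13.896253)+3/4·47.230798≈27.085347
n=7: y≈27.085347, sp=1, e=sp−y≈-26.085347; I≈-10.963159, D=e−e_prev≈-43.981600; u=2·(-26.085347)+1/4·(-10.963159)+1/4·(-43.981600)≈-65.906883; next y=3/5·27.085347+3/4·(-65.906883)≈-33.178954
n=8: y≈-33.178954, sp=1, e=sp−y≈34.178954; I≈23.215795, D=e−e_prev≈60.264301; u=2·34.178954+1/4·23.215795+1/4·60.264301≈89.227933; next y=3/5·(-33.178954)+3/4·89.227933≈47.013577

0 4 10.000 0.000
1 4 -8.750 7.500
2 4 16.156 -2.063
3 4 -17.074 10.880
4 4 27.335 -6.278
5 4 -31.916 16.735
6 4 47.231 -13.896
7 1 -65.907 27.085
8 1 89.228 -33.179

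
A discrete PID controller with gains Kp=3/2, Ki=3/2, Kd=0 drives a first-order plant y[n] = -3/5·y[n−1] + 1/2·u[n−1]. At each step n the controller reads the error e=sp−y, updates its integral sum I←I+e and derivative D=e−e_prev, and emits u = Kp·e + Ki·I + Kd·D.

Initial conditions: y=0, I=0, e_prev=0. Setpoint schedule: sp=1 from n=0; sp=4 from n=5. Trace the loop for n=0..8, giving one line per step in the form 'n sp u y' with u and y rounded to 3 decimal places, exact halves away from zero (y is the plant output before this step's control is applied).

(exact arithmetic carried between steps; '≈' marks a value shown rounded to 6 d.p. or computed from one; I and e_prev carry over from the previous line; the table rounds u and y to 3 d.p., halves away from zero)
n=0: y=0, sp=1, e=sp−y=1; I=1, D=e−e_prev=1; u=3/2·1+3/2·1+0·1=3; next y=-3/5·0+1/2·3=1.5
n=1: y=1.5, sp=1, e=sp−y=-0.5; I=0.5, D=e−e_prev=-1.5; u=3/2·(-0.5)+3/2·0.5+0·(-1.5)=0; next y=-3/5·1.5+1/2·0=-0.9
n=2: y=-0.9, sp=1, e=sp−y=1.9; I=2.4, D=e−e_prev=2.4; u=3/2·1.9+3/2·2.4+0·2.4=6.45; next y=-3/5·(-0.9)+1/2·6.45=3.765
n=3: y=3.765, sp=1, e=sp−y=-2.765; I=-0.365, D=e−e_prev=-4.665; u=3/2·(-2.765)+3/2·(-0.365)+0·(-4.665)=-4.695; next y=-3/5·3.765+1/2·(-4.695)=-4.6065
n=4: y=-4.6065, sp=1, e=sp−y=5.6065; I=5.2415, D=e−e_prev=8.3715; u=3/2·5.6065+3/2·5.2415+0·8.3715=16.272; next y=-3/5·(-4.6065)+1/2·16.272=10.8999
n=5: y=10.8999, sp=4, e=sp−y=-6.8999; I=-1.6584, D=e−e_prev=-12.5064; u=3/2·(-6.8999)+3/2·(-1.6584)+0·(-12.5064)=-12.83745; next y=-3/5·10.8999+1/2·(-12.83745)=-12.958665
n=6: y=-12.958665, sp=4, e=sp−y=16.958665; I=15.300265, D=e−e_prev=23.858565; u=3/2·16.958665+3/2·15.300265+0·23.858565=48.388395; next y=-3/5·(-12.958665)+1/2·48.388395≈31.969397
n=7: y≈31.969397, sp=4, e=sp−y≈-27.969397; I≈-12.669132, D=e−e_prev≈-44.928062; u=3/2·(-27.969397)+3/2·(-12.669132)+0·(-44.928062)≈-60.957792; next y=-3/5·31.969397+1/2·(-60.957792)≈-49.660534
n=8: y≈-49.660534, sp=4, e=sp−y≈53.660534; I≈40.991402, D=e−e_prev≈81.629930; u=3/2·53.660534+3/2·40.991402+0·81.629930≈141.977904; next y=-3/5·(-49.660534)+1/2·141.977904≈100.785273

0 1 3.000 0.000
1 1 0.000 1.500
2 1 6.450 -0.900
3 1 -4.695 3.765
4 1 16.272 -4.607
5 4 -12.837 10.900
6 4 48.388 -12.959
7 4 -60.958 31.969
8 4 141.978 -49.661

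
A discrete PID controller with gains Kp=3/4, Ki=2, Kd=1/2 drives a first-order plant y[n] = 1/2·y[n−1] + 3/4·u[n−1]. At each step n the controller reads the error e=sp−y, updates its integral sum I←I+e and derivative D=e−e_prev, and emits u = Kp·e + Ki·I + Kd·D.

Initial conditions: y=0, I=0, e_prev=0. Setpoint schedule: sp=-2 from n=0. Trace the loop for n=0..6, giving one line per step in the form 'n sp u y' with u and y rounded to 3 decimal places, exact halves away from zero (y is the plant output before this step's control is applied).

0 -2 -6.500 0.000
1 -2 6.344 -4.875
2 -2 -13.729 2.320
3 -2 18.462 -9.136
4 -2 -32.842 9.279
5 -2 48.938 -19.992
6 -2 -81.487 26.707

(exact arithmetic carried between steps; '≈' marks a value shown rounded to 6 d.p. or computed from one; I and e_prev carry over from the previous line; the table rounds u and y to 3 d.p., halves away from zero)
n=0: y=0, sp=-2, e=sp−y=-2; I=-2, D=e−e_prev=-2; u=3/4·(-2)+2·(-2)+1/2·(-2)=-6.5; next y=1/2·0+3/4·(-6.5)=-4.875
n=1: y=-4.875, sp=-2, e=sp−y=2.875; I=0.875, D=e−e_prev=4.875; u=3/4·2.875+2·0.875+1/2·4.875=6.34375; next y=1/2·(-4.875)+3/4·6.34375≈2.320313
n=2: y≈2.320313, sp=-2, e=sp−y≈-4.320313; I≈-3.445313, D=e−e_prev≈-7.195313; u=3/4·(-4.320313)+2·(-3.445313)+1/2·(-7.195313)≈-13.728516; next y=1/2·2.320313+3/4·(-13.728516)≈-9.136230
n=3: y≈-9.136230, sp=-2, e=sp−y≈7.136230; I≈3.690918, D=e−e_prev≈11.456543; u=3/4·7.136230+2·3.690918+1/2·11.456543≈18.462280; next y=1/2·(-9.136230)+3/4·18.462280≈9.278595
n=4: y≈9.278595, sp=-2, e=sp−y≈-11.278595; I≈-7.587677, D=e−e_prev≈-18.414825; u=3/4·(-11.278595)+2·(-7.587677)+1/2·(-18.414825)≈-32.841713; next y=1/2·9.278595+3/4·(-32.841713)≈-19.991987
n=5: y≈-19.991987, sp=-2, e=sp−y≈17.991987; I≈10.404310, D=e−e_prev≈29.270582; u=3/4·17.991987+2·10.404310+1/2·29.270582≈48.937902; next y=1/2·(-19.991987)+3/4·48.937902≈26.707433
n=6: y≈26.707433, sp=-2, e=sp−y≈-28.707433; I≈-18.303123, D=e−e_prev≈-46.699420; u=3/4·(-28.707433)+2·(-18.303123)+1/2·(-46.699420)≈-81.486530; next y=1/2·26.707433+3/4·(-81.486530)≈-47.761181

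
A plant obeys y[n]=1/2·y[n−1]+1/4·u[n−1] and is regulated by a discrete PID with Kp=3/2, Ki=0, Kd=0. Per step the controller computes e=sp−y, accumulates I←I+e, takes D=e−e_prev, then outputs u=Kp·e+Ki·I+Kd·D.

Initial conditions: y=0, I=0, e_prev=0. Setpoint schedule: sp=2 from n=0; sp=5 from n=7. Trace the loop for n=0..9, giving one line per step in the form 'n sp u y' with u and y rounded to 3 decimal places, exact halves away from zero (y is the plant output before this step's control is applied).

0 2 3.000 0.000
1 2 1.875 0.750
2 2 1.734 0.844
3 2 1.717 0.855
4 2 1.715 0.857
5 2 1.714 0.857
6 2 1.714 0.857
7 5 6.214 0.857
8 5 4.527 1.982
9 5 4.316 2.123

(exact arithmetic carried between steps; '≈' marks a value shown rounded to 6 d.p. or computed from one; I and e_prev carry over from the previous line; the table rounds u and y to 3 d.p., halves away from zero)
n=0: y=0, sp=2, e=sp−y=2; I=2, D=e−e_prev=2; u=3/2·2+0·2+0·2=3; next y=1/2·0+1/4·3=0.75
n=1: y=0.75, sp=2, e=sp−y=1.25; I=3.25, D=e−e_prev=-0.75; u=3/2·1.25+0·3.25+0·(-0.75)=1.875; next y=1/2·0.75+1/4·1.875=0.84375
n=2: y=0.84375, sp=2, e=sp−y=1.15625; I=4.40625, D=e−e_prev=-0.09375; u=3/2·1.15625+0·4.40625+0·(-0.09375)=1.734375; next y=1/2·0.84375+1/4·1.734375≈0.855469
n=3: y≈0.855469, sp=2, e=sp−y≈1.144531; I≈5.550781, D=e−e_prev≈-0.011719; u=3/2·1.144531+0·5.550781+0·(-0.011719)≈1.716797; next y=1/2·0.855469+1/4·1.716797≈0.856934
n=4: y≈0.856934, sp=2, e=sp−y≈1.143066; I≈6.693848, D=e−e_prev≈-0.001465; u=3/2·1.143066+0·6.693848+0·(-0.001465)≈1.714600; next y=1/2·0.856934+1/4·1.714600≈0.857117
n=5: y≈0.857117, sp=2, e=sp−y≈1.142883; I≈7.836731, D=e−e_prev≈-0.000183; u=3/2·1.142883+0·7.836731+0·(-0.000183)≈1.714325; next y=1/2·0.857117+1/4·1.714325≈0.857140
n=6: y≈0.857140, sp=2, e=sp−y≈1.142860; I≈8.979591, D=e−e_prev≈-0.000023; u=3/2·1.142860+0·8.979591+0·(-0.000023)≈1.714291; next y=1/2·0.857140+1/4·1.714291≈0.857142
n=7: y≈0.857142, sp=5, e=sp−y≈4.142858; I≈13.122449, D=e−e_prev≈2.999997; u=3/2·4.142858+0·13.122449+0·2.999997≈6.214286; next y=1/2·0.857142+1/4·6.214286≈1.982143
n=8: y≈1.982143, sp=5, e=sp−y≈3.017857; I≈16.140306, D=e−e_prev≈-1.125000; u=3/2·3.017857+0·16.140306+0·(-1.125000)≈4.526786; next y=1/2·1.982143+1/4·4.526786≈2.122768
n=9: y≈2.122768, sp=5, e=sp−y≈2.877232; I≈19.017538, D=e−e_prev≈-0.140625; u=3/2·2.877232+0·19.017538+0·(-0.140625)≈4.315848; next y=1/2·2.122768+1/4·4.315848≈2.140346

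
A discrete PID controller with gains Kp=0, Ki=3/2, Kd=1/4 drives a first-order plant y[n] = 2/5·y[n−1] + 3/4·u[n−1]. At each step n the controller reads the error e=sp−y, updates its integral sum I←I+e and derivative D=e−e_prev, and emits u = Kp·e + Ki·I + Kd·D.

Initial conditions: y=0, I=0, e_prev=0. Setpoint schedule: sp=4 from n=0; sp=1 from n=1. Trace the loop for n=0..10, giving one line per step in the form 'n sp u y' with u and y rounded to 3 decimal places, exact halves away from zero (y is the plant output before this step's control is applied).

0 4 7.000 0.000
1 1 -2.438 5.250
2 1 1.962 0.272
3 1 -0.480 1.580
4 1 1.266 0.272
5 1 0.655 1.058
6 1 1.016 0.915
7 1 0.735 1.128
8 1 0.816 1.002
9 1 0.763 1.013
10 1 0.808 0.977

(exact arithmetic carried between steps; '≈' marks a value shown rounded to 6 d.p. or computed from one; I and e_prev carry over from the previous line; the table rounds u and y to 3 d.p., halves away from zero)
n=0: y=0, sp=4, e=sp−y=4; I=4, D=e−e_prev=4; u=0·4+3/2·4+1/4·4=7; next y=2/5·0+3/4·7=5.25
n=1: y=5.25, sp=1, e=sp−y=-4.25; I=-0.25, D=e−e_prev=-8.25; u=0·(-4.25)+3/2·(-0.25)+1/4·(-8.25)=-2.4375; next y=2/5·5.25+3/4·(-2.4375)=0.271875
n=2: y=0.271875, sp=1, e=sp−y=0.728125; I=0.478125, D=e−e_prev=4.978125; u=0·0.728125+3/2·0.478125+1/4·4.978125≈1.961719; next y=2/5·0.271875+3/4·1.961719≈1.580039
n=3: y≈1.580039, sp=1, e=sp−y≈-0.580039; I≈-0.101914, D=e−e_prev≈-1.308164; u=0·(-0.580039)+3/2·(-0.101914)+1/4·(-1.308164)≈-0.479912; next y=2/5·1.580039+3/4·(-0.479912)≈0.272082
n=4: y≈0.272082, sp=1, e=sp−y≈0.727918; I≈0.626004, D=e−e_prev≈1.307958; u=0·0.727918+3/2·0.626004+1/4·1.307958≈1.265996; next y=2/5·0.272082+3/4·1.265996≈1.058330
n=5: y≈1.058330, sp=1, e=sp−y≈-0.058330; I≈0.567675, D=e−e_prev≈-0.786248; u=0·(-0.058330)+3/2·0.567675+1/4·(-0.786248)≈0.654950; next y=2/5·1.058330+3/4·0.654950≈0.914544
n=6: y≈0.914544, sp=1, e=sp−y≈0.085456; I≈0.653130, D=e−e_prev≈0.143785; u=0·0.085456+3/2·0.653130+1/4·0.143785≈1.015642; next y=2/5·0.914544+3/4·1.015642≈1.127549
n=7: y≈1.127549, sp=1, e=sp−y≈-0.127549; I≈0.525581, D=e−e_prev≈-0.213005; u=0·(-0.127549)+3/2·0.525581+1/4·(-0.213005)≈0.735121; next y=2/5·1.127549+3/4·0.735121≈1.002360
n=8: y≈1.002360, sp=1, e=sp−y≈-0.002360; I≈0.523221, D=e−e_prev≈0.125189; u=0·(-0.002360)+3/2·0.523221+1/4·0.125189≈0.816129; next y=2/5·1.002360+3/4·0.816129≈1.013041
n=9: y≈1.013041, sp=1, e=sp−y≈-0.013041; I≈0.510180, D=e−e_prev≈-0.010681; u=0·(-0.013041)+3/2·0.510180+1/4·(-0.010681)≈0.762600; next y=2/5·1.013041+3/4·0.762600≈0.977167
n=10: y≈0.977167, sp=1, e=sp−y≈0.022833; I≈0.533014, D=e−e_prev≈0.035874; u=0·0.022833+3/2·0.533014+1/4·0.035874≈0.808489; next y=2/5·0.977167+3/4·0.808489≈0.997234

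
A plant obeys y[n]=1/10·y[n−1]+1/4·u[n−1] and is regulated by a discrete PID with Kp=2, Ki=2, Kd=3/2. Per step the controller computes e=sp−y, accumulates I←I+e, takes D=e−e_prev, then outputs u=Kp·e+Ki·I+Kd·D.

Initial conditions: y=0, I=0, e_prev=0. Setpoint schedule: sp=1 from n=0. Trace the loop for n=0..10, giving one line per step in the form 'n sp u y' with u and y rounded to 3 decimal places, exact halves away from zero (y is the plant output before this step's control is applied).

(exact arithmetic carried between steps; '≈' marks a value shown rounded to 6 d.p. or computed from one; I and e_prev carry over from the previous line; the table rounds u and y to 3 d.p., halves away from zero)
n=0: y=0, sp=1, e=sp−y=1; I=1, D=e−e_prev=1; u=2·1+2·1+3/2·1=5.5; next y=1/10·0+1/4·5.5=1.375
n=1: y=1.375, sp=1, e=sp−y=-0.375; I=0.625, D=e−e_prev=-1.375; u=2·(-0.375)+2·0.625+3/2·(-1.375)=-1.5625; next y=1/10·1.375+1/4·(-1.5625)=-0.253125
n=2: y=-0.253125, sp=1, e=sp−y=1.253125; I=1.878125, D=e−e_prev=1.628125; u=2·1.253125+2·1.878125+3/2·1.628125≈8.704688; next y=1/10·(-0.253125)+1/4·8.704688≈2.150859
n=3: y≈2.150859, sp=1, e=sp−y≈-1.150859; I≈0.727266, D=e−e_prev≈-2.403984; u=2·(-1.150859)+2·0.727266+3/2·(-2.403984)≈-4.453164; next y=1/10·2.150859+1/4·(-4.453164)≈-0.898205
n=4: y≈-0.898205, sp=1, e=sp−y≈1.898205; I≈2.625471, D=e−e_prev≈3.049064; u=2·1.898205+2·2.625471+3/2·3.049064≈13.620948; next y=1/10·(-0.898205)+1/4·13.620948≈3.315417
n=5: y≈3.315417, sp=1, e=sp−y≈-2.315417; I≈0.310054, D=e−e_prev≈-4.213622; u=2·(-2.315417)+2·0.310054+3/2·(-4.213622)≈-10.331157; next y=1/10·3.315417+1/4·(-10.331157)≈-2.251248
n=6: y≈-2.251248, sp=1, e=sp−y≈3.251248; I≈3.561302, D=e−e_prev≈5.566664; u=2·3.251248+2·3.561302+3/2·5.566664≈21.975095; next y=1/10·(-2.251248)+1/4·21.975095≈5.268649
n=7: y≈5.268649, sp=1, e=sp−y≈-4.268649; I≈-0.707347, D=e−e_prev≈-7.519897; u=2·(-4.268649)+2·(-0.707347)+3/2·(-7.519897)≈-21.231838; next y=1/10·5.268649+1/4·(-21.231838)≈-4.781095
n=8: y≈-4.781095, sp=1, e=sp−y≈5.781095; I≈5.073747, D=e−e_prev≈10.049744; u=2·5.781095+2·5.073747+3/2·10.049744≈36.784299; next y=1/10·(-4.781095)+1/4·36.784299≈8.717965
n=9: y≈8.717965, sp=1, e=sp−y≈-7.717965; I≈-2.644218, D=e−e_prev≈-13.499060; u=2·(-7.717965)+2·(-2.644218)+3/2·(-13.499060)≈-40.972956; next y=1/10·8.717965+1/4·(-40.972956)≈-9.371443
n=10: y≈-9.371443, sp=1, e=sp−y≈10.371443; I≈7.727225, D=e−e_prev≈18.089408; u=2·10.371443+2·7.727225+3/2·18.089408≈63.331446; next y=1/10·(-9.371443)+1/4·63.331446≈14.895717

0 1 5.500 0.000
1 1 -1.563 1.375
2 1 8.705 -0.253
3 1 -4.453 2.151
4 1 13.621 -0.898
5 1 -10.331 3.315
6 1 21.975 -2.251
7 1 -21.232 5.269
8 1 36.784 -4.781
9 1 -40.973 8.718
10 1 63.331 -9.371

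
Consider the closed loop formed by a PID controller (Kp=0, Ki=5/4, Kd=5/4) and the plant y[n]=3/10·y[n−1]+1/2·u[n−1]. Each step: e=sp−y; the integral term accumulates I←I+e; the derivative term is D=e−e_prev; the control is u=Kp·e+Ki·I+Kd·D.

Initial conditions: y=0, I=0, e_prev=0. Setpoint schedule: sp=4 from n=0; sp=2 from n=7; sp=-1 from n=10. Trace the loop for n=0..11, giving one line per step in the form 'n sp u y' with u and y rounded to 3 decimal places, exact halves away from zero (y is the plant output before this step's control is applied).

(exact arithmetic carried between steps; '≈' marks a value shown rounded to 6 d.p. or computed from one; I and e_prev carry over from the previous line; the table rounds u and y to 3 d.p., halves away from zero)
n=0: y=0, sp=4, e=sp−y=4; I=4, D=e−e_prev=4; u=0·4+5/4·4+5/4·4=10; next y=3/10·0+1/2·10=5
n=1: y=5, sp=4, e=sp−y=-1; I=3, D=e−e_prev=-5; u=0·(-1)+5/4·3+5/4·(-5)=-2.5; next y=3/10·5+1/2·(-2.5)=0.25
n=2: y=0.25, sp=4, e=sp−y=3.75; I=6.75, D=e−e_prev=4.75; u=0·3.75+5/4·6.75+5/4·4.75=14.375; next y=3/10·0.25+1/2·14.375=7.2625
n=3: y=7.2625, sp=4, e=sp−y=-3.2625; I=3.4875, D=e−e_prev=-7.0125; u=0·(-3.2625)+5/4·3.4875+5/4·(-7.0125)=-4.40625; next y=3/10·7.2625+1/2·(-4.40625)=-0.024375
n=4: y=-0.024375, sp=4, e=sp−y=4.024375; I=7.511875, D=e−e_prev=7.286875; u=0·4.024375+5/4·7.511875+5/4·7.286875≈18.498438; next y=3/10·(-0.024375)+1/2·18.498438≈9.241906
n=5: y≈9.241906, sp=4, e=sp−y≈-5.241906; I≈2.269969, D=e−e_prev≈-9.266281; u=0·(-5.241906)+5/4·2.269969+5/4·(-9.266281)≈-8.745391; next y=3/10·9.241906+1/2·(-8.745391)≈-1.600123
n=6: y≈-1.600123, sp=4, e=sp−y≈5.600123; I≈7.870092, D=e−e_prev≈10.842030; u=0·5.600123+5/4·7.870092+5/4·10.842030≈23.390152; next y=3/10·(-1.600123)+1/2·23.390152≈11.215039
n=7: y≈11.215039, sp=2, e=sp−y≈-9.215039; I≈-1.344947, D=e−e_prev≈-14.815163; u=0·(-9.215039)+5/4·(-1.344947)+5/4·(-14.815163)≈-20.200137; next y=3/10·11.215039+1/2·(-20.200137)≈-6.735557
n=8: y≈-6.735557, sp=2, e=sp−y≈8.735557; I≈7.390610, D=e−e_prev≈17.950596; u=0·8.735557+5/4·7.390610+5/4·17.950596≈31.676507; next y=3/10·(-6.735557)+1/2·31.676507≈13.817586
n=9: y≈13.817586, sp=2, e=sp−y≈-11.817586; I≈-4.426977, D=e−e_prev≈-20.553143; u=0·(-11.817586)+5/4·(-4.426977)+5/4·(-20.553143)≈-31.225150; next y=3/10·13.817586+1/2·(-31.225150)≈-11.467299
n=10: y≈-11.467299, sp=-1, e=sp−y≈10.467299; I≈6.040322, D=e−e_prev≈22.284886; u=0·10.467299+5/4·6.040322+5/4·22.284886≈35.406510; next y=3/10·(-11.467299)+1/2·35.406510≈14.263065
n=11: y≈14.263065, sp=-1, e=sp−y≈-15.263065; I≈-9.222743, D=e−e_prev≈-25.730364; u=0·(-15.263065)+5/4·(-9.222743)+5/4·(-25.730364)≈-43.691384; next y=3/10·14.263065+1/2·(-43.691384)≈-17.566772

0 4 10.000 0.000
1 4 -2.500 5.000
2 4 14.375 0.250
3 4 -4.406 7.263
4 4 18.498 -0.024
5 4 -8.745 9.242
6 4 23.390 -1.600
7 2 -20.200 11.215
8 2 31.677 -6.736
9 2 -31.225 13.818
10 -1 35.407 -11.467
11 -1 -43.691 14.263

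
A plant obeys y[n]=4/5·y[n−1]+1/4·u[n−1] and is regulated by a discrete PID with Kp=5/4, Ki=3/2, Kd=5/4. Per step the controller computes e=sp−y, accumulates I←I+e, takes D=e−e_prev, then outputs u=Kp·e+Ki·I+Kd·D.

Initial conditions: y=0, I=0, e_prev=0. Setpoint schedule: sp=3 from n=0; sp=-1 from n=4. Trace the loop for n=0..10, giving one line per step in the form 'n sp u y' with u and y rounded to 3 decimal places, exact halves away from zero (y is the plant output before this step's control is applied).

0 3 12.000 0.000
1 3 0.750 3.000
2 3 6.150 2.588
3 3 2.173 3.608
4 -1 -12.750 3.429
5 -1 0.877 -0.444
6 -1 -6.031 -0.136
7 -1 -1.020 -1.617
8 -1 -2.219 -1.548
9 -1 -0.331 -1.793
10 -1 -0.551 -1.517

(exact arithmetic carried between steps; '≈' marks a value shown rounded to 6 d.p. or computed from one; I and e_prev carry over from the previous line; the table rounds u and y to 3 d.p., halves away from zero)
n=0: y=0, sp=3, e=sp−y=3; I=3, D=e−e_prev=3; u=5/4·3+3/2·3+5/4·3=12; next y=4/5·0+1/4·12=3
n=1: y=3, sp=3, e=sp−y=0; I=3, D=e−e_prev=-3; u=5/4·0+3/2·3+5/4·(-3)=0.75; next y=4/5·3+1/4·0.75=2.5875
n=2: y=2.5875, sp=3, e=sp−y=0.4125; I=3.4125, D=e−e_prev=0.4125; u=5/4·0.4125+3/2·3.4125+5/4·0.4125=6.15; next y=4/5·2.5875+1/4·6.15=3.6075
n=3: y=3.6075, sp=3, e=sp−y=-0.6075; I=2.805, D=e−e_prev=-1.02; u=5/4·(-0.6075)+3/2·2.805+5/4·(-1.02)=2.173125; next y=4/5·3.6075+1/4·2.173125≈3.429281
n=4: y≈3.429281, sp=-1, e=sp−y≈-4.429281; I≈-1.624281, D=e−e_prev≈-3.821781; u=5/4·(-4.429281)+3/2·(-1.624281)+5/4·(-3.821781)≈-12.75025; next y=4/5·3.429281+1/4·(-12.75025)≈-0.444138
n=5: y≈-0.444138, sp=-1, e=sp−y≈-0.555863; I≈-2.180144, D=e−e_prev≈3.873419; u=5/4·(-0.555863)+3/2·(-2.180144)+5/4·3.873419≈0.876730; next y=4/5·(-0.444138)+1/4·0.876730≈-0.136128
n=6: y≈-0.136128, sp=-1, e=sp−y≈-0.863872; I≈-3.044016, D=e−e_prev≈-0.308010; u=5/4·(-0.863872)+3/2·(-3.044016)+5/4·(-0.308010)≈-6.030877; next y=4/5·(-0.136128)+1/4·(-6.030877)≈-1.616621
n=7: y≈-1.616621, sp=-1, e=sp−y≈0.616621; I≈-2.427395, D=e−e_prev≈1.480494; u=5/4·0.616621+3/2·(-2.427395)+5/4·1.480494≈-1.019698; next y=4/5·(-1.616621)+1/4·(-1.019698)≈-1.548222
n=8: y≈-1.548222, sp=-1, e=sp−y≈0.548222; I≈-1.879173, D=e−e_prev≈-0.068400; u=5/4·0.548222+3/2·(-1.879173)+5/4·(-0.068400)≈-2.218982; next y=4/5·(-1.548222)+1/4·(-2.218982)≈-1.793323
n=9: y≈-1.793323, sp=-1, e=sp−y≈0.793323; I≈-1.085850, D=e−e_prev≈0.245101; u=5/4·0.793323+3/2·(-1.085850)+5/4·0.245101≈-0.330745; next y=4/5·(-1.793323)+1/4·(-0.330745)≈-1.517345
n=10: y≈-1.517345, sp=-1, e=sp−y≈0.517345; I≈-0.568506, D=e−e_prev≈-0.275978; u=5/4·0.517345+3/2·(-0.568506)+5/4·(-0.275978)≈-0.551051; next y=4/5·(-1.517345)+1/4·(-0.551051)≈-1.351638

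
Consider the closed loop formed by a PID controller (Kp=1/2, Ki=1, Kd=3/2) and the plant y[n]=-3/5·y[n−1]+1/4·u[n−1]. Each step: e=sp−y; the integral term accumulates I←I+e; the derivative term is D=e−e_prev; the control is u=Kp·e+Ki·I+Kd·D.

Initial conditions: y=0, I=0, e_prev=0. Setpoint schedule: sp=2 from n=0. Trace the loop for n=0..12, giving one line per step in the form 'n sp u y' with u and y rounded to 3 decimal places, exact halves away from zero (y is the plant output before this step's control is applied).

0 2 6.000 0.000
1 2 0.500 1.500
2 2 10.075 -0.775
3 2 -1.839 2.984
4 2 18.517 -2.250
5 2 -9.771 5.979
6 2 34.622 -6.030
7 2 -30.274 12.274
8 2 68.527 -14.933
9 2 -78.421 26.091
10 2 143.077 -35.260
11 2 -188.246 56.925
12 2 309.532 -81.217

(exact arithmetic carried between steps; '≈' marks a value shown rounded to 6 d.p. or computed from one; I and e_prev carry over from the previous line; the table rounds u and y to 3 d.p., halves away from zero)
n=0: y=0, sp=2, e=sp−y=2; I=2, D=e−e_prev=2; u=1/2·2+1·2+3/2·2=6; next y=-3/5·0+1/4·6=1.5
n=1: y=1.5, sp=2, e=sp−y=0.5; I=2.5, D=e−e_prev=-1.5; u=1/2·0.5+1·2.5+3/2·(-1.5)=0.5; next y=-3/5·1.5+1/4·0.5=-0.775
n=2: y=-0.775, sp=2, e=sp−y=2.775; I=5.275, D=e−e_prev=2.275; u=1/2·2.775+1·5.275+3/2·2.275=10.075; next y=-3/5·(-0.775)+1/4·10.075=2.98375
n=3: y=2.98375, sp=2, e=sp−y=-0.98375; I=4.29125, D=e−e_prev=-3.75875; u=1/2·(-0.98375)+1·4.29125+3/2·(-3.75875)=-1.83875; next y=-3/5·2.98375+1/4·(-1.83875)≈-2.249938
n=4: y≈-2.249938, sp=2, e=sp−y≈4.249938; I≈8.541188, D=e−e_prev≈5.233688; u=1/2·4.249938+1·8.541188+3/2·5.233688≈18.516688; next y=-3/5·(-2.249938)+1/4·18.516688≈5.979134
n=5: y≈5.979134, sp=2, e=sp−y≈-3.979134; I≈4.562053, D=e−e_prev≈-8.229072; u=1/2·(-3.979134)+1·4.562053+3/2·(-8.229072)≈-9.771122; next y=-3/5·5.979134+1/4·(-9.771122)≈-6.030261
n=6: y≈-6.030261, sp=2, e=sp−y≈8.030261; I≈12.592314, D=e−e_prev≈12.009395; u=1/2·8.030261+1·12.592314+3/2·12.009395≈34.621538; next y=-3/5·(-6.030261)+1/4·34.621538≈12.273541
n=7: y≈12.273541, sp=2, e=sp−y≈-10.273541; I≈2.318773, D=e−e_prev≈-18.303802; u=1/2·(-10.273541)+1·2.318773+3/2·(-18.303802)≈-30.273701; next y=-3/5·12.273541+1/4·(-30.273701)≈-14.932550
n=8: y≈-14.932550, sp=2, e=sp−y≈16.932550; I≈19.251323, D=e−e_prev≈27.206091; u=1/2·16.932550+1·19.251323+3/2·27.206091≈68.526735; next y=-3/5·(-14.932550)+1/4·68.526735≈26.091214
n=9: y≈26.091214, sp=2, e=sp−y≈-24.091214; I≈-4.839891, D=e−e_prev≈-41.023763; u=1/2·(-24.091214)+1·(-4.839891)+3/2·(-41.023763)≈-78.421143; next y=-3/5·26.091214+1/4·(-78.421143)≈-35.260014
n=10: y≈-35.260014, sp=2, e=sp−y≈37.260014; I≈32.420123, D=e−e_prev≈61.351227; u=1/2·37.260014+1·32.420123+3/2·61.351227≈143.076971; next y=-3/5·(-35.260014)+1/4·143.076971≈56.925251
n=11: y≈56.925251, sp=2, e=sp−y≈-54.925251; I≈-22.505128, D=e−e_prev≈-92.185265; u=1/2·(-54.925251)+1·(-22.505128)+3/2·(-92.185265)≈-188.245651; next y=-3/5·56.925251+1/4·(-188.245651)≈-81.216563
n=12: y≈-81.216563, sp=2, e=sp−y≈83.216563; I≈60.711435, D=e−e_prev≈138.141814; u=1/2·83.216563+1·60.711435+3/2·138.141814≈309.532439; next y=-3/5·(-81.216563)+1/4·309.532439≈126.113048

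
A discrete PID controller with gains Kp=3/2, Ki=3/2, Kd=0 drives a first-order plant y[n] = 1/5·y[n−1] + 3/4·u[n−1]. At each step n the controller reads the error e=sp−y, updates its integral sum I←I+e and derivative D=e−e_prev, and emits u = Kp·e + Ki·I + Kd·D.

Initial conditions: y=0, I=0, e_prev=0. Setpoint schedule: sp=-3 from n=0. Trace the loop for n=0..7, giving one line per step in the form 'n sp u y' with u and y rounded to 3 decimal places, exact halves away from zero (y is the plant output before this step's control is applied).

(exact arithmetic carried between steps; '≈' marks a value shown rounded to 6 d.p. or computed from one; I and e_prev carry over from the previous line; the table rounds u and y to 3 d.p., halves away from zero)
n=0: y=0, sp=-3, e=sp−y=-3; I=-3, D=e−e_prev=-3; u=3/2·(-3)+3/2·(-3)+0·(-3)=-9; next y=1/5·0+3/4·(-9)=-6.75
n=1: y=-6.75, sp=-3, e=sp−y=3.75; I=0.75, D=e−e_prev=6.75; u=3/2·3.75+3/2·0.75+0·6.75=6.75; next y=1/5·(-6.75)+3/4·6.75=3.7125
n=2: y=3.7125, sp=-3, e=sp−y=-6.7125; I=-5.9625, D=e−e_prev=-10.4625; u=3/2·(-6.7125)+3/2·(-5.9625)+0·(-10.4625)=-19.0125; next y=1/5·3.7125+3/4·(-19.0125)=-13.516875
n=3: y=-13.516875, sp=-3, e=sp−y=10.516875; I=4.554375, D=e−e_prev=17.229375; u=3/2·10.516875+3/2·4.554375+0·17.229375=22.606875; next y=1/5·(-13.516875)+3/4·22.606875≈14.251781
n=4: y≈14.251781, sp=-3, e=sp−y≈-17.251781; I≈-12.697406, D=e−e_prev≈-27.768656; u=3/2·(-17.251781)+3/2·(-12.697406)+0·(-27.768656)≈-44.923781; next y=1/5·14.251781+3/4·(-44.923781)≈-30.842480
n=5: y≈-30.842480, sp=-3, e=sp−y≈27.842480; I≈15.145073, D=e−e_prev≈45.094261; u=3/2·27.842480+3/2·15.145073+0·45.094261≈64.481330; next y=1/5·(-30.842480)+3/4·64.481330≈42.192501
n=6: y≈42.192501, sp=-3, e=sp−y≈-45.192501; I≈-30.047428, D=e−e_prev≈-73.034981; u=3/2·(-45.192501)+3/2·(-30.047428)+0·(-73.034981)≈-112.859894; next y=1/5·42.192501+3/4·(-112.859894)≈-76.206420
n=7: y≈-76.206420, sp=-3, e=sp−y≈73.206420; I≈43.158992, D=e−e_prev≈118.398921; u=3/2·73.206420+3/2·43.158992+0·118.398921≈174.548118; next y=1/5·(-76.206420)+3/4·174.548118≈115.669805

0 -3 -9.000 0.000
1 -3 6.750 -6.750
2 -3 -19.013 3.713
3 -3 22.607 -13.517
4 -3 -44.924 14.252
5 -3 64.481 -30.842
6 -3 -112.860 42.193
7 -3 174.548 -76.206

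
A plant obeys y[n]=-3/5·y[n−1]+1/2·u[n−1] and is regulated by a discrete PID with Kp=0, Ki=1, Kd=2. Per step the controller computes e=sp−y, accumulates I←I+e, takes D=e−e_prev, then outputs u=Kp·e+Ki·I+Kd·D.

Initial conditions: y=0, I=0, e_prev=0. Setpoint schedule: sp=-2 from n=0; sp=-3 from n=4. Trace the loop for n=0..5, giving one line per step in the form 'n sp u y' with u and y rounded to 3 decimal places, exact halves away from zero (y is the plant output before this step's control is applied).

0 -2 -6.000 0.000
1 -2 5.000 -3.000
2 -2 -21.900 4.300
3 -2 39.890 -13.530
4 -3 -112.019 28.063
5 -3 244.835 -72.847

(exact arithmetic carried between steps; '≈' marks a value shown rounded to 6 d.p. or computed from one; I and e_prev carry over from the previous line; the table rounds u and y to 3 d.p., halves away from zero)
n=0: y=0, sp=-2, e=sp−y=-2; I=-2, D=e−e_prev=-2; u=0·(-2)+1·(-2)+2·(-2)=-6; next y=-3/5·0+1/2·(-6)=-3
n=1: y=-3, sp=-2, e=sp−y=1; I=-1, D=e−e_prev=3; u=0·1+1·(-1)+2·3=5; next y=-3/5·(-3)+1/2·5=4.3
n=2: y=4.3, sp=-2, e=sp−y=-6.3; I=-7.3, D=e−e_prev=-7.3; u=0·(-6.3)+1·(-7.3)+2·(-7.3)=-21.9; next y=-3/5·4.3+1/2·(-21.9)=-13.53
n=3: y=-13.53, sp=-2, e=sp−y=11.53; I=4.23, D=e−e_prev=17.83; u=0·11.53+1·4.23+2·17.83=39.89; next y=-3/5·(-13.53)+1/2·39.89=28.063
n=4: y=28.063, sp=-3, e=sp−y=-31.063; I=-26.833, D=e−e_prev=-42.593; u=0·(-31.063)+1·(-26.833)+2·(-42.593)=-112.019; next y=-3/5·28.063+1/2·(-112.019)=-72.8473
n=5: y=-72.8473, sp=-3, e=sp−y=69.8473; I=43.0143, D=e−e_prev=100.9103; u=0·69.8473+1·43.0143+2·100.9103=244.8349; next y=-3/5·(-72.8473)+1/2·244.8349=166.12583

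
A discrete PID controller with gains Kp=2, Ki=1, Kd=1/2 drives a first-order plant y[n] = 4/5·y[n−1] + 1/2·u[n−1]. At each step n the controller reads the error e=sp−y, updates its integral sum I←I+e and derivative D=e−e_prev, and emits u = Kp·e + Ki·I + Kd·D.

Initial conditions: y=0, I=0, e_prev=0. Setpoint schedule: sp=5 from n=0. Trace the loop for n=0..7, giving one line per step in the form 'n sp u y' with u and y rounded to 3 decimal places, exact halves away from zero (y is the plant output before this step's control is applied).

(exact arithmetic carried between steps; '≈' marks a value shown rounded to 6 d.p. or computed from one; I and e_prev carry over from the previous line; the table rounds u and y to 3 d.p., halves away from zero)
n=0: y=0, sp=5, e=sp−y=5; I=5, D=e−e_prev=5; u=2·5+1·5+1/2·5=17.5; next y=4/5·0+1/2·17.5=8.75
n=1: y=8.75, sp=5, e=sp−y=-3.75; I=1.25, D=e−e_prev=-8.75; u=2·(-3.75)+1·1.25+1/2·(-8.75)=-10.625; next y=4/5·8.75+1/2·(-10.625)=1.6875
n=2: y=1.6875, sp=5, e=sp−y=3.3125; I=4.5625, D=e−e_prev=7.0625; u=2·3.3125+1·4.5625+1/2·7.0625=14.71875; next y=4/5·1.6875+1/2·14.71875=8.709375
n=3: y=8.709375, sp=5, e=sp−y=-3.709375; I=0.853125, D=e−e_prev=-7.021875; u=2·(-3.709375)+1·0.853125+1/2·(-7.021875)≈-10.076563; next y=4/5·8.709375+1/2·(-10.076563)≈1.929219
n=4: y≈1.929219, sp=5, e=sp−y≈3.070781; I≈3.923906, D=e−e_prev≈6.780156; u=2·3.070781+1·3.923906+1/2·6.780156≈13.455547; next y=4/5·1.929219+1/2·13.455547≈8.271148
n=5: y≈8.271148, sp=5, e=sp−y≈-3.271148; I≈0.652758, D=e−e_prev≈-6.341930; u=2·(-3.271148)+1·0.652758+1/2·(-6.341930)≈-9.060504; next y=4/5·8.271148+1/2·(-9.060504)≈2.086667
n=6: y≈2.086667, sp=5, e=sp−y≈2.913333; I≈3.566091, D=e−e_prev≈6.184482; u=2·2.913333+1·3.566091+1/2·6.184482≈12.484998; next y=4/5·2.086667+1/2·12.484998≈7.911833
n=7: y≈7.911833, sp=5, e=sp−y≈-2.911833; I≈0.654258, D=e−e_prev≈-5.825166; u=2·(-2.911833)+1·0.654258+1/2·(-5.825166)≈-8.081990; next y=4/5·7.911833+1/2·(-8.081990)≈2.288471

0 5 17.500 0.000
1 5 -10.625 8.750
2 5 14.719 1.688
3 5 -10.077 8.709
4 5 13.456 1.929
5 5 -9.061 8.271
6 5 12.485 2.087
7 5 -8.082 7.912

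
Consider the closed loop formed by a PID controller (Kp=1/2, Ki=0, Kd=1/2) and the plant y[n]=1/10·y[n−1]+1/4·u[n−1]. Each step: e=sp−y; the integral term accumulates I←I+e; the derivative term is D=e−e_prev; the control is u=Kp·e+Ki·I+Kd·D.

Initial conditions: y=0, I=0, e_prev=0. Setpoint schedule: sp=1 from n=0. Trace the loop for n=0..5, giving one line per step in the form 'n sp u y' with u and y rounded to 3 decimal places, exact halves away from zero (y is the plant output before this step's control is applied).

(exact arithmetic carried between steps; '≈' marks a value shown rounded to 6 d.p. or computed from one; I and e_prev carry over from the previous line; the table rounds u and y to 3 d.p., halves away from zero)
n=0: y=0, sp=1, e=sp−y=1; I=1, D=e−e_prev=1; u=1/2·1+0·1+1/2·1=1; next y=1/10·0+1/4·1=0.25
n=1: y=0.25, sp=1, e=sp−y=0.75; I=1.75, D=e−e_prev=-0.25; u=1/2·0.75+0·1.75+1/2·(-0.25)=0.25; next y=1/10·0.25+1/4·0.25=0.0875
n=2: y=0.0875, sp=1, e=sp−y=0.9125; I=2.6625, D=e−e_prev=0.1625; u=1/2·0.9125+0·2.6625+1/2·0.1625=0.5375; next y=1/10·0.0875+1/4·0.5375=0.143125
n=3: y=0.143125, sp=1, e=sp−y=0.856875; I=3.519375, D=e−e_prev=-0.055625; u=1/2·0.856875+0·3.519375+1/2·(-0.055625)=0.400625; next y=1/10·0.143125+1/4·0.400625≈0.114469
n=4: y≈0.114469, sp=1, e=sp−y≈0.885531; I≈4.404906, D=e−e_prev≈0.028656; u=1/2·0.885531+0·4.404906+1/2·0.028656≈0.457094; next y=1/10·0.114469+1/4·0.457094≈0.125720
n=5: y≈0.125720, sp=1, e=sp−y≈0.874280; I≈5.279186, D=e−e_prev≈-0.011252; u=1/2·0.874280+0·5.279186+1/2·(-0.011252)≈0.431514; next y=1/10·0.125720+1/4·0.431514≈0.120451

0 1 1.000 0.000
1 1 0.250 0.250
2 1 0.538 0.088
3 1 0.401 0.143
4 1 0.457 0.114
5 1 0.432 0.126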